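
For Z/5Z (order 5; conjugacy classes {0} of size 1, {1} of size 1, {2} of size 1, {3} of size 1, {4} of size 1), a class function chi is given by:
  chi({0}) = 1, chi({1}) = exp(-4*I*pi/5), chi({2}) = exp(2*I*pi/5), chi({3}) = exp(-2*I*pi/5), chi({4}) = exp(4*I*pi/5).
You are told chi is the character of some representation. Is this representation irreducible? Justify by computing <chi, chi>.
Irreducible: <chi, chi> = 1.

Argument: <chi, chi> = (1/|G|) sum_C |C| * |chi(C)|^2 = (1/5)[1*|1|^2 + 1*|exp(-4*I*pi/5)|^2 + 1*|exp(2*I*pi/5)|^2 + 1*|exp(-2*I*pi/5)|^2 + 1*|exp(4*I*pi/5)|^2]
  = (1/5)[(1) + (1) + (1) + (1) + (1)] = 5/5 = 1.
(Exp terms are combined using exp(i*s)*conj(exp(i*t)) = exp(i*(s-t)), and sums of them are collapsed using the identity that for every m > 1 the m distinct m-th roots of unity sum to 0, e.g. 1 + exp(2*I*pi/3) + exp(-2*I*pi/3) = 0.)
A character is irreducible iff <chi, chi> = 1, so this representation is irreducible.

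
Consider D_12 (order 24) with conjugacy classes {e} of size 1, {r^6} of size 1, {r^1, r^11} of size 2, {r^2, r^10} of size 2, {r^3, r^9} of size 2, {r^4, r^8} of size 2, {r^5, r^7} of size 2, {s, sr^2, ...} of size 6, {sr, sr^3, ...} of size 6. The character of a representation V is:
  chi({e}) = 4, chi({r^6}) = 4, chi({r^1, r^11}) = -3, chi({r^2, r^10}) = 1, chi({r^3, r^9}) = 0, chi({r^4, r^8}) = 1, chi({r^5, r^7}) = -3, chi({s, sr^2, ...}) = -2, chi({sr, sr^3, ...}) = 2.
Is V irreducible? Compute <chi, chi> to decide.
Not irreducible (reducible): <chi, chi> = 5 > 1.

<chi, chi> = (1/|G|) sum_C |C| * |chi(C)|^2 = (1/24)[1*|4|^2 + 1*|4|^2 + 2*|-3|^2 + 2*|1|^2 + 2*|0|^2 + 2*|1|^2 + 2*|-3|^2 + 6*|-2|^2 + 6*|2|^2]
  = (1/24)[(16) + (16) + (18) + (2) + (0) + (2) + (18) + (24) + (24)] = 120/24 = 5.
A character is irreducible iff <chi, chi> = 1, so this representation is reducible.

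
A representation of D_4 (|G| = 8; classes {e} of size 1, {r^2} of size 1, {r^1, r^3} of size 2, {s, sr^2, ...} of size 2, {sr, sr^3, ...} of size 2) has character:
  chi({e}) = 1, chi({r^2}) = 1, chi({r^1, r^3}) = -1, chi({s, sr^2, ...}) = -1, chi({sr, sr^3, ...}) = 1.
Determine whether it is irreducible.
Irreducible: <chi, chi> = 1.

Explanation: <chi, chi> = (1/|G|) sum_C |C| * |chi(C)|^2 = (1/8)[1*|1|^2 + 1*|1|^2 + 2*|-1|^2 + 2*|-1|^2 + 2*|1|^2]
  = (1/8)[(1) + (1) + (2) + (2) + (2)] = 8/8 = 1.
A character is irreducible iff <chi, chi> = 1, so this representation is irreducible.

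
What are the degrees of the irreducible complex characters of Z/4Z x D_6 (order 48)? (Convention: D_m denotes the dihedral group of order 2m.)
Dimensions: 1, 1, 1, 1, 1, 1, 1, 1, 1, 1, 1, 1, 1, 1, 1, 1, 2, 2, 2, 2, 2, 2, 2, 2

Working: There are 24 irreducibles (= number of conjugacy classes). Their dimensions d_i satisfy sum d_i^2 = |G| = 48: 1 + 1 + 1 + 1 + 1 + 1 + 1 + 1 + 1 + 1 + 1 + 1 + 1 + 1 + 1 + 1 + 4 + 4 + 4 + 4 + 4 + 4 + 4 + 4 = 48. (For the product with Z/4Z: each of the 4 1-dim characters of Z/4Z tensors with each irrep of D_6, giving 4 copies of each D_6-dimension.)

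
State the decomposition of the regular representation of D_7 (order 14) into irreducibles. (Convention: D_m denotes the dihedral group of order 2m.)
Each irreducible V_i of dimension d_i appears with multiplicity d_i, i.e. rho_reg = (direct sum over all irreducibles V_i) d_i V_i. The irreducible dimensions for D_7 are 1, 1, 2, 2, 2: 2 irreducibles of dimension 1, each with multiplicity 1; 3 irreducibles of dimension 2, each with multiplicity 2. Total dimension 2*1*1 + 3*2*2 = 14 = |G|.

Argument: General theorem: in the regular representation of a finite group G, each irreducible appears with multiplicity equal to its dimension. Check: dim(rho_reg) = sum d_i^2 = 1 + 1 + 4 + 4 + 4 = 14 = |G|.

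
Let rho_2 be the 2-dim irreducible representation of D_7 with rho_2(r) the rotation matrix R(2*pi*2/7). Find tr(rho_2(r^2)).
chi_{rho_2}(r^2) = 2*cos(2*pi*2*2/7) = -2*cos(pi/7)

Why: rho_2(r^2) is rotation by angle 2*pi*2*2/7, whose trace is 2*cos(2*pi*2*2/7) = -2*cos(pi/7).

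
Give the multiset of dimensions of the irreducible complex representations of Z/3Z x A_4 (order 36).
Dimensions: 1, 1, 1, 1, 1, 1, 1, 1, 1, 3, 3, 3

Argument: There are 12 irreducibles (= number of conjugacy classes). Their dimensions d_i satisfy sum d_i^2 = |G| = 36: 1 + 1 + 1 + 1 + 1 + 1 + 1 + 1 + 1 + 9 + 9 + 9 = 36. (For the product with Z/3Z: each of the 3 1-dim characters of Z/3Z tensors with each irrep of A_4, giving 3 copies of each A_4-dimension.)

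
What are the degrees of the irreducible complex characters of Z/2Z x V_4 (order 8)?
Dimensions: 1, 1, 1, 1, 1, 1, 1, 1

Argument: There are 8 irreducibles (= number of conjugacy classes). Their dimensions d_i satisfy sum d_i^2 = |G| = 8: 1 + 1 + 1 + 1 + 1 + 1 + 1 + 1 = 8. (For the product with Z/2Z: each of the 2 1-dim characters of Z/2Z tensors with each irrep of V_4, giving 2 copies of each V_4-dimension.)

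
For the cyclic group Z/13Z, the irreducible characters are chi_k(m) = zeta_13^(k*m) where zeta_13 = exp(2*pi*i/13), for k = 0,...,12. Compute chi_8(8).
chi_8(8) = zeta_13^64 = exp(-2*I*pi/13)

Details: chi_8(8) = zeta_13^(8*8) = zeta_13^64. Since zeta_13^13 = 1, this equals zeta_13^12 = exp(2*pi*i*12/13) = exp(-2*I*pi/13).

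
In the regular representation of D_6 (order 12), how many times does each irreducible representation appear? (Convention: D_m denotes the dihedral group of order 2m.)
Each irreducible V_i of dimension d_i appears with multiplicity d_i, i.e. rho_reg = (direct sum over all irreducibles V_i) d_i V_i. The irreducible dimensions for D_6 are 1, 1, 1, 1, 2, 2: 4 irreducibles of dimension 1, each with multiplicity 1; 2 irreducibles of dimension 2, each with multiplicity 2. Total dimension 4*1*1 + 2*2*2 = 12 = |G|.

Working: General theorem: in the regular representation of a finite group G, each irreducible appears with multiplicity equal to its dimension. Check: dim(rho_reg) = sum d_i^2 = 1 + 1 + 1 + 1 + 4 + 4 = 12 = |G|.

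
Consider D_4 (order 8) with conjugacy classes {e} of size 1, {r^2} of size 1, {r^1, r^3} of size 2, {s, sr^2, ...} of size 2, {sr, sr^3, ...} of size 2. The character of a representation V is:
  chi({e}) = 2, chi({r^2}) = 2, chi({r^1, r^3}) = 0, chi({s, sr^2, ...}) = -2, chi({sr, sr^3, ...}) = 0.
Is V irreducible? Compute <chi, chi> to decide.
Not irreducible (reducible): <chi, chi> = 2 > 1.

Proof sketch: <chi, chi> = (1/|G|) sum_C |C| * |chi(C)|^2 = (1/8)[1*|2|^2 + 1*|2|^2 + 2*|0|^2 + 2*|-2|^2 + 2*|0|^2]
  = (1/8)[(4) + (4) + (0) + (8) + (0)] = 16/8 = 2.
A character is irreducible iff <chi, chi> = 1, so this representation is reducible.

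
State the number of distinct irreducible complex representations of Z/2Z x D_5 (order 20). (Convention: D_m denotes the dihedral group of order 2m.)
8

The number of irreducible complex representations of a finite group equals its number of conjugacy classes. For a direct product, #classes(G x H) = #classes(G) * #classes(H). Z/2Z has 2 classes (abelian), D_5 has 4 classes, so 2 * 4 = 8, so Z/2Z x D_5 (order 20) has exactly 8 irreducible complex representations.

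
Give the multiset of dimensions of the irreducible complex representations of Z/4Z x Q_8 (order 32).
Dimensions: 1, 1, 1, 1, 1, 1, 1, 1, 1, 1, 1, 1, 1, 1, 1, 1, 2, 2, 2, 2

Solution. There are 20 irreducibles (= number of conjugacy classes). Their dimensions d_i satisfy sum d_i^2 = |G| = 32: 1 + 1 + 1 + 1 + 1 + 1 + 1 + 1 + 1 + 1 + 1 + 1 + 1 + 1 + 1 + 1 + 4 + 4 + 4 + 4 = 32. (For the product with Z/4Z: each of the 4 1-dim characters of Z/4Z tensors with each irrep of Q_8, giving 4 copies of each Q_8-dimension.)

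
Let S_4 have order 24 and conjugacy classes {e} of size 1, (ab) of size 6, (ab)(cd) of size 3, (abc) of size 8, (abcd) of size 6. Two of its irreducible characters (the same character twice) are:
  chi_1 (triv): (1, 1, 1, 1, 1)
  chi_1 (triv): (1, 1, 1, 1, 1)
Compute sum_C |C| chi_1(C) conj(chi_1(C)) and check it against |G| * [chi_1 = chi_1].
Sum = 24 = |G| = 24; so <chi_1, chi_1> = 1 (norm-1 confirms irreducibility).

Argument: Compute term by term over conjugacy classes (|C| * chi_1(C) * conj(chi_1(C))):
  1*(1)*conj(1) + 6*(1)*conj(1) + 3*(1)*conj(1) + 8*(1)*conj(1) + 6*(1)*conj(1)
  = (1) + (6) + (3) + (8) + (6)
  = 24.
Dividing by |G| = 24 gives 24/24 = 1, matching the row-orthogonality relation <chi_1, chi_1> = [chi_1 = chi_1].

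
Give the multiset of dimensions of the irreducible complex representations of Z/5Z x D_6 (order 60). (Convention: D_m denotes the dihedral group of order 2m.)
Dimensions: 1, 1, 1, 1, 1, 1, 1, 1, 1, 1, 1, 1, 1, 1, 1, 1, 1, 1, 1, 1, 2, 2, 2, 2, 2, 2, 2, 2, 2, 2

Reasoning: There are 30 irreducibles (= number of conjugacy classes). Their dimensions d_i satisfy sum d_i^2 = |G| = 60: 1 + 1 + 1 + 1 + 1 + 1 + 1 + 1 + 1 + 1 + 1 + 1 + 1 + 1 + 1 + 1 + 1 + 1 + 1 + 1 + 4 + 4 + 4 + 4 + 4 + 4 + 4 + 4 + 4 + 4 = 60. (For the product with Z/5Z: each of the 5 1-dim characters of Z/5Z tensors with each irrep of D_6, giving 5 copies of each D_6-dimension.)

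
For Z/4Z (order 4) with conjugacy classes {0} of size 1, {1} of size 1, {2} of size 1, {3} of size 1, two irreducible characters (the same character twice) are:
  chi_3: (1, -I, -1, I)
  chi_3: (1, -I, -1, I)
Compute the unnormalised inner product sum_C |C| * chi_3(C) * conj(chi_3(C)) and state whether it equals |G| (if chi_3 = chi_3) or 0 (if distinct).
Sum = 4 = |G| = 4; so <chi_3, chi_3> = 1 (norm-1 confirms irreducibility).

Working: Compute term by term over conjugacy classes (|C| * chi_3(C) * conj(chi_3(C))):
  1*(1)*conj(1) + 1*(-I)*conj(-I) + 1*(-1)*conj(-1) + 1*(I)*conj(I)
  = (1) + (1) + (1) + (1)
  = 4.
(Exp terms are combined using exp(i*s)*conj(exp(i*t)) = exp(i*(s-t)), and sums of them are collapsed using the identity that for every m > 1 the m distinct m-th roots of unity sum to 0, e.g. 1 + exp(2*I*pi/3) + exp(-2*I*pi/3) = 0.)
Dividing by |G| = 4 gives 4/4 = 1, matching the row-orthogonality relation <chi_3, chi_3> = [chi_3 = chi_3].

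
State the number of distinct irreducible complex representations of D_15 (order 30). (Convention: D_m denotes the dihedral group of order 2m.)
9

Details: The number of irreducible complex representations of a finite group equals its number of conjugacy classes. D_15 has 9 conjugacy classes ((n+3)/2 for n odd), so D_15 (order 30) has exactly 9 irreducible complex representations.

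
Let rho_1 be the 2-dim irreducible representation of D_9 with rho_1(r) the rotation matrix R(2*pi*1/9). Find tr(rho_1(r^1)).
chi_{rho_1}(r^1) = 2*cos(2*pi*1*1/9) = 2*cos(2*pi/9)

Argument: rho_1(r^1) is rotation by angle 2*pi*1*1/9, whose trace is 2*cos(2*pi*1*1/9) = 2*cos(2*pi/9).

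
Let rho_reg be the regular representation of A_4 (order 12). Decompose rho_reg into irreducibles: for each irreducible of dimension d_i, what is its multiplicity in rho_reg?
Each irreducible V_i of dimension d_i appears with multiplicity d_i, i.e. rho_reg = (direct sum over all irreducibles V_i) d_i V_i. The irreducible dimensions for A_4 are 1, 1, 1, 3: 3 irreducibles of dimension 1, each with multiplicity 1; 1 irreducible of dimension 3, with multiplicity 3. Total dimension 3*1*1 + 1*3*3 = 12 = |G|.

General theorem: in the regular representation of a finite group G, each irreducible appears with multiplicity equal to its dimension. Check: dim(rho_reg) = sum d_i^2 = 1 + 1 + 1 + 9 = 12 = |G|.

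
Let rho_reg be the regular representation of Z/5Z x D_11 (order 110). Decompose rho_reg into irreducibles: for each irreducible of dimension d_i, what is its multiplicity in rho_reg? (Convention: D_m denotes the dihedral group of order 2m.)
Each irreducible V_i of dimension d_i appears with multiplicity d_i, i.e. rho_reg = (direct sum over all irreducibles V_i) d_i V_i. The irreducible dimensions for Z/5Z x D_11 are 1, 1, 1, 1, 1, 1, 1, 1, 1, 1, 2, 2, 2, 2, 2, 2, 2, 2, 2, 2, 2, 2, 2, 2, 2, 2, 2, 2, 2, 2, 2, 2, 2, 2, 2: 10 irreducibles of dimension 1, each with multiplicity 1; 25 irreducibles of dimension 2, each with multiplicity 2. Total dimension 10*1*1 + 25*2*2 = 110 = |G|.

Reasoning: General theorem: in the regular representation of a finite group G, each irreducible appears with multiplicity equal to its dimension. Check: dim(rho_reg) = sum d_i^2 = 1 + 1 + 1 + 1 + 1 + 1 + 1 + 1 + 1 + 1 + 4 + 4 + 4 + 4 + 4 + 4 + 4 + 4 + 4 + 4 + 4 + 4 + 4 + 4 + 4 + 4 + 4 + 4 + 4 + 4 + 4 + 4 + 4 + 4 + 4 = 110 = |G|.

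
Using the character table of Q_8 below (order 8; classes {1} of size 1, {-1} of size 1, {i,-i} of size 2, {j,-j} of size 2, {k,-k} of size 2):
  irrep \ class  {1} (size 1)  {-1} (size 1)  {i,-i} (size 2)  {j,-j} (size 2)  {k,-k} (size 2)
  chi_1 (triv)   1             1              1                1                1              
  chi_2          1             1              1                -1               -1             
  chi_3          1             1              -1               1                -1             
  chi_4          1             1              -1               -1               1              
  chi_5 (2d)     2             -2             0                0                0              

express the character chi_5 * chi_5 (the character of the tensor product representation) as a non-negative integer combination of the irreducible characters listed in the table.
chi_5 tensor chi_5 = chi_1 + chi_2 + chi_3 + chi_4 (all other irreducibles have multiplicity 0).

Derivation: The character of a tensor product is the pointwise product (chi_5 * chi_5)(C) = chi_5(C) * chi_5(C):
  {1}: (2)*(2), {-1}: (-2)*(-2), {i,-i}: (0)*(0), {j,-j}: (0)*(0), {k,-k}: (0)*(0)
so (chi_5 * chi_5) takes values
  {1} -> 4, {-1} -> 4, {i,-i} -> 0, {j,-j} -> 0, {k,-k} -> 0.
Now take the inner product of this character with each irreducible chi from the table, <chi_5*chi_5, chi> = (1/8) sum_C |C| (chi_5*chi_5)(C) conj(chi(C)):
  <chi_5*chi_5, chi_1> = (1/8)[1*(4)*conj(1) + 1*(4)*conj(1) + 2*(0)*conj(1) + 2*(0)*conj(1) + 2*(0)*conj(1)]
      = (1/8)[(4) + (4) + (0) + (0) + (0)] = 8/8 = 1
  <chi_5*chi_5, chi_2> = (1/8)[1*(4)*conj(1) + 1*(4)*conj(1) + 2*(0)*conj(1) + 2*(0)*conj(-1) + 2*(0)*conj(-1)]
      = (1/8)[(4) + (4) + (0) + (0) + (0)] = 8/8 = 1
  <chi_5*chi_5, chi_3> = (1/8)[1*(4)*conj(1) + 1*(4)*conj(1) + 2*(0)*conj(-1) + 2*(0)*conj(1) + 2*(0)*conj(-1)]
      = (1/8)[(4) + (4) + (0) + (0) + (0)] = 8/8 = 1
  <chi_5*chi_5, chi_4> = (1/8)[1*(4)*conj(1) + 1*(4)*conj(1) + 2*(0)*conj(-1) + 2*(0)*conj(-1) + 2*(0)*conj(1)]
      = (1/8)[(4) + (4) + (0) + (0) + (0)] = 8/8 = 1
  <chi_5*chi_5, chi_5> = (1/8)[1*(4)*conj(2) + 1*(4)*conj(-2) + 2*(0)*conj(0) + 2*(0)*conj(0) + 2*(0)*conj(0)]
      = (1/8)[(8) + (-8) + (0) + (0) + (0)] = 0/8 = 0
Hence the multiplicities are chi_1: 1, chi_2: 1, chi_3: 1, chi_4: 1. Dimension check: dim(chi_5)*dim(chi_5) = 2*2 = 4 and sum (mult * dim) = 1*1 + 1*1 + 1*1 + 1*1 = 4.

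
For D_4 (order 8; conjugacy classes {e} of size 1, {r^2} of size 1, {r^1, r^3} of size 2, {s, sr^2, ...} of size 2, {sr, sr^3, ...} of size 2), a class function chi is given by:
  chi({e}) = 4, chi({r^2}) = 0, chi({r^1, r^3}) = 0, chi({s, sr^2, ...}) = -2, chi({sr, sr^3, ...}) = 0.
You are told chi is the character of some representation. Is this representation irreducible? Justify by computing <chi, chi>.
Not irreducible (reducible): <chi, chi> = 3 > 1.

Reasoning: <chi, chi> = (1/|G|) sum_C |C| * |chi(C)|^2 = (1/8)[1*|4|^2 + 1*|0|^2 + 2*|0|^2 + 2*|-2|^2 + 2*|0|^2]
  = (1/8)[(16) + (0) + (0) + (8) + (0)] = 24/8 = 3.
A character is irreducible iff <chi, chi> = 1, so this representation is reducible.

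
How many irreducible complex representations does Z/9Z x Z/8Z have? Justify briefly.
72

Why: The number of irreducible complex representations of a finite group equals its number of conjugacy classes. Z/9Z x Z/8Z is abelian of order 72, so every element is its own conjugacy class: 72 classes, so Z/9Z x Z/8Z (order 72) has exactly 72 irreducible complex representations.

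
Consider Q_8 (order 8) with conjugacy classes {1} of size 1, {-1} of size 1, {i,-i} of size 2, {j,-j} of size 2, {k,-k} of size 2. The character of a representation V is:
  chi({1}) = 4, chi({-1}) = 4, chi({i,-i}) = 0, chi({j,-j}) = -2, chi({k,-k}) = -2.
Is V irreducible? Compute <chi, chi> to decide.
Not irreducible (reducible): <chi, chi> = 6 > 1.

Derivation: <chi, chi> = (1/|G|) sum_C |C| * |chi(C)|^2 = (1/8)[1*|4|^2 + 1*|4|^2 + 2*|0|^2 + 2*|-2|^2 + 2*|-2|^2]
  = (1/8)[(16) + (16) + (0) + (8) + (8)] = 48/8 = 6.
A character is irreducible iff <chi, chi> = 1, so this representation is reducible.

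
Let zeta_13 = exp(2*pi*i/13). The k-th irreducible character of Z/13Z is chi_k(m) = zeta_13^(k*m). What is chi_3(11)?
chi_3(11) = zeta_13^33 = exp(-12*I*pi/13)

Details: chi_3(11) = zeta_13^(3*11) = zeta_13^33. Since zeta_13^13 = 1, this equals zeta_13^7 = exp(2*pi*i*7/13) = exp(-12*I*pi/13).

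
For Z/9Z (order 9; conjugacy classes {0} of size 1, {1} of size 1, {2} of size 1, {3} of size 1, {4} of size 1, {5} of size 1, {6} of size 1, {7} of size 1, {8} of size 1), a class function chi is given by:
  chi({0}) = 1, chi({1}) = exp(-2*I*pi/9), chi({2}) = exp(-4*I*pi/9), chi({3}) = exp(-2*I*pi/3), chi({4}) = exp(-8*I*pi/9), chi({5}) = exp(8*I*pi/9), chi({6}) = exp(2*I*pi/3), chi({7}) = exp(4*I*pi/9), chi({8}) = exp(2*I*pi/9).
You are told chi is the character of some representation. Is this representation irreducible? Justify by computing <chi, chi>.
Irreducible: <chi, chi> = 1.

Why: <chi, chi> = (1/|G|) sum_C |C| * |chi(C)|^2 = (1/9)[1*|1|^2 + 1*|exp(-2*I*pi/9)|^2 + 1*|exp(-4*I*pi/9)|^2 + 1*|exp(-2*I*pi/3)|^2 + 1*|exp(-8*I*pi/9)|^2 + 1*|exp(8*I*pi/9)|^2 + 1*|exp(2*I*pi/3)|^2 + 1*|exp(4*I*pi/9)|^2 + 1*|exp(2*I*pi/9)|^2]
  = (1/9)[(1) + (1) + (1) + (1) + (1) + (1) + (1) + (1) + (1)] = 9/9 = 1.
(Exp terms are combined using exp(i*s)*conj(exp(i*t)) = exp(i*(s-t)), and sums of them are collapsed using the identity that for every m > 1 the m distinct m-th roots of unity sum to 0, e.g. 1 + exp(2*I*pi/3) + exp(-2*I*pi/3) = 0.)
A character is irreducible iff <chi, chi> = 1, so this representation is irreducible.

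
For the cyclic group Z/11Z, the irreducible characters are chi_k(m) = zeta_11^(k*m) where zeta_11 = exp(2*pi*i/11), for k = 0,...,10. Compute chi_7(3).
chi_7(3) = zeta_11^21 = exp(-2*I*pi/11)

Why: chi_7(3) = zeta_11^(7*3) = zeta_11^21. Since zeta_11^11 = 1, this equals zeta_11^10 = exp(2*pi*i*10/11) = exp(-2*I*pi/11).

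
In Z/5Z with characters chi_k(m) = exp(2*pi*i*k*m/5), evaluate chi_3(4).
chi_3(4) = zeta_5^12 = exp(4*I*pi/5)

Details: chi_3(4) = zeta_5^(3*4) = zeta_5^12. Since zeta_5^5 = 1, this equals zeta_5^2 = exp(2*pi*i*2/5) = exp(4*I*pi/5).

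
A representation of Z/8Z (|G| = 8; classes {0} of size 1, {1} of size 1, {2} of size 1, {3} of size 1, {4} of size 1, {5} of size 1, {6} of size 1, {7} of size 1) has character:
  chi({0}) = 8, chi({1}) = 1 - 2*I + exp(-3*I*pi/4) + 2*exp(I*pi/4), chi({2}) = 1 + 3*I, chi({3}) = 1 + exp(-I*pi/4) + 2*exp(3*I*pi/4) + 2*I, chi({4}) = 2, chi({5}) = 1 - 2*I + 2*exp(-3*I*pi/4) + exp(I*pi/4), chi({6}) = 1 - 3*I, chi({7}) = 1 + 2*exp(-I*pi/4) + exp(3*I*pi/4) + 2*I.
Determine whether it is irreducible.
Not irreducible (reducible): <chi, chi> = 14 > 1.

Why: <chi, chi> = (1/|G|) sum_C |C| * |chi(C)|^2 = (1/8)[1*|8|^2 + 1*|1 - 2*I + exp(-3*I*pi/4) + 2*exp(I*pi/4)|^2 + 1*|1 + 3*I|^2 + 1*|1 + exp(-I*pi/4) + 2*exp(3*I*pi/4) + 2*I|^2 + 1*|2|^2 + 1*|1 - 2*I + 2*exp(-3*I*pi/4) + exp(I*pi/4)|^2 + 1*|1 - 3*I|^2 + 1*|1 + 2*exp(-I*pi/4) + exp(3*I*pi/4) + 2*I|^2]
  = (1/8)[(64) + (6 + 4*exp(-I*pi/4) - 2*exp(I*pi/4) - exp(-3*I*pi/4) + 5*exp(3*I*pi/4)) + (10) + (6 + 5*exp(-I*pi/4) - exp(I*pi/4) - 2*exp(-3*I*pi/4) + 4*exp(3*I*pi/4)) + (4) + (6 + 5*exp(-I*pi/4) - exp(I*pi/4) - 2*exp(-3*I*pi/4) + 4*exp(3*I*pi/4)) + (10) + (6 + 4*exp(-I*pi/4) - 2*exp(I*pi/4) - exp(-3*I*pi/4) + 5*exp(3*I*pi/4))] = 112/8 = 14.
(Exp terms are combined using exp(i*s)*conj(exp(i*t)) = exp(i*(s-t)), and sums of them are collapsed using the identity that for every m > 1 the m distinct m-th roots of unity sum to 0, e.g. 1 + exp(2*I*pi/3) + exp(-2*I*pi/3) = 0.)
A character is irreducible iff <chi, chi> = 1, so this representation is reducible.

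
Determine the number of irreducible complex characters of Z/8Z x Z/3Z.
24

The number of irreducible complex representations of a finite group equals its number of conjugacy classes. Z/8Z x Z/3Z is abelian of order 24, so every element is its own conjugacy class: 24 classes, so Z/8Z x Z/3Z (order 24) has exactly 24 irreducible complex representations.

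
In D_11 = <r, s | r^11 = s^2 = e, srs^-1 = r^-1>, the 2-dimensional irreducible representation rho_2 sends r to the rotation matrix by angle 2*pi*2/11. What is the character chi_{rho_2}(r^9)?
chi_{rho_2}(r^9) = 2*cos(2*pi*2*9/11) = -2*cos(3*pi/11)

Explanation: rho_2(r^9) is rotation by angle 2*pi*2*9/11, whose trace is 2*cos(2*pi*2*9/11) = -2*cos(3*pi/11).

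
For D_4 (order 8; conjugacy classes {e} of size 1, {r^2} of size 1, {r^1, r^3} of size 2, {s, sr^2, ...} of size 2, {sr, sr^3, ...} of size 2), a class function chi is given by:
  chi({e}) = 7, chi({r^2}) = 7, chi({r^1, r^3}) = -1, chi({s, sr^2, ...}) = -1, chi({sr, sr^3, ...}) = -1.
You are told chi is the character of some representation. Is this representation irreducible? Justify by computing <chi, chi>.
Not irreducible (reducible): <chi, chi> = 13 > 1.

Justification: <chi, chi> = (1/|G|) sum_C |C| * |chi(C)|^2 = (1/8)[1*|7|^2 + 1*|7|^2 + 2*|-1|^2 + 2*|-1|^2 + 2*|-1|^2]
  = (1/8)[(49) + (49) + (2) + (2) + (2)] = 104/8 = 13.
A character is irreducible iff <chi, chi> = 1, so this representation is reducible.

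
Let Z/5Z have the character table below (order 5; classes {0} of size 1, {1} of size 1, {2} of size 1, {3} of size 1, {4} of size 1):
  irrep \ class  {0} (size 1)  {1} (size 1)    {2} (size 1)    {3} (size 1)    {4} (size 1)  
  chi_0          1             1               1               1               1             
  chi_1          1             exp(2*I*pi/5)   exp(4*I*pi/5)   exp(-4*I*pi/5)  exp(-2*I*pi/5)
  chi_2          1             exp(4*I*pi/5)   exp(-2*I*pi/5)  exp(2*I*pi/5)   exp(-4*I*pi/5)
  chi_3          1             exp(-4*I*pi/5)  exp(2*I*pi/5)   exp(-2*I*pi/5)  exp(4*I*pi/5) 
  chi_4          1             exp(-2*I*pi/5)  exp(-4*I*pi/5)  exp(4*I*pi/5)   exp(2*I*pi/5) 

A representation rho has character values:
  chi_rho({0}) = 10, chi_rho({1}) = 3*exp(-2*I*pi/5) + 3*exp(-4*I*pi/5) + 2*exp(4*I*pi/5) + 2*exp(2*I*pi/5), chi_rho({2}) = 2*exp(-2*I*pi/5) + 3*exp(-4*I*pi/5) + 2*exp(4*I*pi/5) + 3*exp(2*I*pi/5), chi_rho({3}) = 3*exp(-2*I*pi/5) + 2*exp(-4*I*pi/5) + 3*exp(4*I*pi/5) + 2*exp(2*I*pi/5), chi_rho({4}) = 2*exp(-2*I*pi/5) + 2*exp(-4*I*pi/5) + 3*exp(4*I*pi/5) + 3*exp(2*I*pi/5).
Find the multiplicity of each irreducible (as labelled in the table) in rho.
Multiplicities: chi_0: 0, chi_1: 2, chi_2: 2, chi_3: 3, chi_4: 3.

Proof sketch: Use <chi_rho, chi> = (1/|G|) sum_C |C| * chi_rho(C) * conj(chi(C)) with |G| = 5 for each irreducible chi in the table:
  <chi_rho, chi_0> = (1/5)[1*(10)*conj(1) + 1*(3*exp(-2*I*pi/5) + 3*exp(-4*I*pi/5) + 2*exp(4*I*pi/5) + 2*exp(2*I*pi/5))*conj(1) + 1*(2*exp(-2*I*pi/5) + 3*exp(-4*I*pi/5) + 2*exp(4*I*pi/5) + 3*exp(2*I*pi/5))*conj(1) + 1*(3*exp(-2*I*pi/5) + 2*exp(-4*I*pi/5) + 3*exp(4*I*pi/5) + 2*exp(2*I*pi/5))*conj(1) + 1*(2*exp(-2*I*pi/5) + 2*exp(-4*I*pi/5) + 3*exp(4*I*pi/5) + 3*exp(2*I*pi/5))*conj(1)]
      = (1/5)[(10) + (3*exp(-2*I*pi/5) + 3*exp(-4*I*pi/5) + 2*exp(4*I*pi/5) + 2*exp(2*I*pi/5)) + (2*exp(-2*I*pi/5) + 3*exp(-4*I*pi/5) + 2*exp(4*I*pi/5) + 3*exp(2*I*pi/5)) + (3*exp(-2*I*pi/5) + 2*exp(-4*I*pi/5) + 3*exp(4*I*pi/5) + 2*exp(2*I*pi/5)) + (2*exp(-2*I*pi/5) + 2*exp(-4*I*pi/5) + 3*exp(4*I*pi/5) + 3*exp(2*I*pi/5))] = 0/5 = 0
  <chi_rho, chi_1> = (1/5)[1*(10)*conj(1) + 1*(3*exp(-2*I*pi/5) + 3*exp(-4*I*pi/5) + 2*exp(4*I*pi/5) + 2*exp(2*I*pi/5))*conj(exp(2*I*pi/5)) + 1*(2*exp(-2*I*pi/5) + 3*exp(-4*I*pi/5) + 2*exp(4*I*pi/5) + 3*exp(2*I*pi/5))*conj(exp(4*I*pi/5)) + 1*(3*exp(-2*I*pi/5) + 2*exp(-4*I*pi/5) + 3*exp(4*I*pi/5) + 2*exp(2*I*pi/5))*conj(exp(-4*I*pi/5)) + 1*(2*exp(-2*I*pi/5) + 2*exp(-4*I*pi/5) + 3*exp(4*I*pi/5) + 3*exp(2*I*pi/5))*conj(exp(-2*I*pi/5))]
      = (1/5)[(10) + (2 + 3*exp(-4*I*pi/5) + 3*exp(4*I*pi/5) + 2*exp(2*I*pi/5)) + (2 + 3*exp(-2*I*pi/5) + 2*exp(4*I*pi/5) + 3*exp(2*I*pi/5)) + (2 + 3*exp(-2*I*pi/5) + 2*exp(-4*I*pi/5) + 3*exp(2*I*pi/5)) + (2 + 2*exp(-2*I*pi/5) + 3*exp(-4*I*pi/5) + 3*exp(4*I*pi/5))] = 10/5 = 2
  <chi_rho, chi_2> = (1/5)[1*(10)*conj(1) + 1*(3*exp(-2*I*pi/5) + 3*exp(-4*I*pi/5) + 2*exp(4*I*pi/5) + 2*exp(2*I*pi/5))*conj(exp(4*I*pi/5)) + 1*(2*exp(-2*I*pi/5) + 3*exp(-4*I*pi/5) + 2*exp(4*I*pi/5) + 3*exp(2*I*pi/5))*conj(exp(-2*I*pi/5)) + 1*(3*exp(-2*I*pi/5) + 2*exp(-4*I*pi/5) + 3*exp(4*I*pi/5) + 2*exp(2*I*pi/5))*conj(exp(2*I*pi/5)) + 1*(2*exp(-2*I*pi/5) + 2*exp(-4*I*pi/5) + 3*exp(4*I*pi/5) + 3*exp(2*I*pi/5))*conj(exp(-4*I*pi/5))]
      = (1/5)[(10) + (2 + 2*exp(-2*I*pi/5) + 3*exp(4*I*pi/5) + 3*exp(2*I*pi/5)) + (2 + 3*exp(-2*I*pi/5) + 2*exp(-4*I*pi/5) + 3*exp(4*I*pi/5)) + (2 + 3*exp(-4*I*pi/5) + 2*exp(4*I*pi/5) + 3*exp(2*I*pi/5)) + (2 + 3*exp(-2*I*pi/5) + 3*exp(-4*I*pi/5) + 2*exp(2*I*pi/5))] = 10/5 = 2
  <chi_rho, chi_3> = (1/5)[1*(10)*conj(1) + 1*(3*exp(-2*I*pi/5) + 3*exp(-4*I*pi/5) + 2*exp(4*I*pi/5) + 2*exp(2*I*pi/5))*conj(exp(-4*I*pi/5)) + 1*(2*exp(-2*I*pi/5) + 3*exp(-4*I*pi/5) + 2*exp(4*I*pi/5) + 3*exp(2*I*pi/5))*conj(exp(2*I*pi/5)) + 1*(3*exp(-2*I*pi/5) + 2*exp(-4*I*pi/5) + 3*exp(4*I*pi/5) + 2*exp(2*I*pi/5))*conj(exp(-2*I*pi/5)) + 1*(2*exp(-2*I*pi/5) + 2*exp(-4*I*pi/5) + 3*exp(4*I*pi/5) + 3*exp(2*I*pi/5))*conj(exp(4*I*pi/5))]
      = (1/5)[(10) + (3 + 2*exp(-2*I*pi/5) + 2*exp(-4*I*pi/5) + 3*exp(2*I*pi/5)) + (3 + 2*exp(-4*I*pi/5) + 3*exp(4*I*pi/5) + 2*exp(2*I*pi/5)) + (3 + 2*exp(-2*I*pi/5) + 3*exp(-4*I*pi/5) + 2*exp(4*I*pi/5)) + (3 + 3*exp(-2*I*pi/5) + 2*exp(4*I*pi/5) + 2*exp(2*I*pi/5))] = 15/5 = 3
  <chi_rho, chi_4> = (1/5)[1*(10)*conj(1) + 1*(3*exp(-2*I*pi/5) + 3*exp(-4*I*pi/5) + 2*exp(4*I*pi/5) + 2*exp(2*I*pi/5))*conj(exp(-2*I*pi/5)) + 1*(2*exp(-2*I*pi/5) + 3*exp(-4*I*pi/5) + 2*exp(4*I*pi/5) + 3*exp(2*I*pi/5))*conj(exp(-4*I*pi/5)) + 1*(3*exp(-2*I*pi/5) + 2*exp(-4*I*pi/5) + 3*exp(4*I*pi/5) + 2*exp(2*I*pi/5))*conj(exp(4*I*pi/5)) + 1*(2*exp(-2*I*pi/5) + 2*exp(-4*I*pi/5) + 3*exp(4*I*pi/5) + 3*exp(2*I*pi/5))*conj(exp(2*I*pi/5))]
      = (1/5)[(10) + (3 + 3*exp(-2*I*pi/5) + 2*exp(-4*I*pi/5) + 2*exp(4*I*pi/5)) + (3 + 2*exp(-2*I*pi/5) + 3*exp(-4*I*pi/5) + 2*exp(2*I*pi/5)) + (3 + 2*exp(-2*I*pi/5) + 3*exp(4*I*pi/5) + 2*exp(2*I*pi/5)) + (3 + 2*exp(-4*I*pi/5) + 2*exp(4*I*pi/5) + 3*exp(2*I*pi/5))] = 15/5 = 3
(Exp terms are combined using exp(i*s)*conj(exp(i*t)) = exp(i*(s-t)), and sums of them are collapsed using the identity that for every m > 1 the m distinct m-th roots of unity sum to 0, e.g. 1 + exp(2*I*pi/3) + exp(-2*I*pi/3) = 0.)
Dimension check: dim(rho) = sum (mult * dim) = 0*1 + 2*1 + 2*1 + 3*1 + 3*1 = 10 = chi_rho(e) = 10.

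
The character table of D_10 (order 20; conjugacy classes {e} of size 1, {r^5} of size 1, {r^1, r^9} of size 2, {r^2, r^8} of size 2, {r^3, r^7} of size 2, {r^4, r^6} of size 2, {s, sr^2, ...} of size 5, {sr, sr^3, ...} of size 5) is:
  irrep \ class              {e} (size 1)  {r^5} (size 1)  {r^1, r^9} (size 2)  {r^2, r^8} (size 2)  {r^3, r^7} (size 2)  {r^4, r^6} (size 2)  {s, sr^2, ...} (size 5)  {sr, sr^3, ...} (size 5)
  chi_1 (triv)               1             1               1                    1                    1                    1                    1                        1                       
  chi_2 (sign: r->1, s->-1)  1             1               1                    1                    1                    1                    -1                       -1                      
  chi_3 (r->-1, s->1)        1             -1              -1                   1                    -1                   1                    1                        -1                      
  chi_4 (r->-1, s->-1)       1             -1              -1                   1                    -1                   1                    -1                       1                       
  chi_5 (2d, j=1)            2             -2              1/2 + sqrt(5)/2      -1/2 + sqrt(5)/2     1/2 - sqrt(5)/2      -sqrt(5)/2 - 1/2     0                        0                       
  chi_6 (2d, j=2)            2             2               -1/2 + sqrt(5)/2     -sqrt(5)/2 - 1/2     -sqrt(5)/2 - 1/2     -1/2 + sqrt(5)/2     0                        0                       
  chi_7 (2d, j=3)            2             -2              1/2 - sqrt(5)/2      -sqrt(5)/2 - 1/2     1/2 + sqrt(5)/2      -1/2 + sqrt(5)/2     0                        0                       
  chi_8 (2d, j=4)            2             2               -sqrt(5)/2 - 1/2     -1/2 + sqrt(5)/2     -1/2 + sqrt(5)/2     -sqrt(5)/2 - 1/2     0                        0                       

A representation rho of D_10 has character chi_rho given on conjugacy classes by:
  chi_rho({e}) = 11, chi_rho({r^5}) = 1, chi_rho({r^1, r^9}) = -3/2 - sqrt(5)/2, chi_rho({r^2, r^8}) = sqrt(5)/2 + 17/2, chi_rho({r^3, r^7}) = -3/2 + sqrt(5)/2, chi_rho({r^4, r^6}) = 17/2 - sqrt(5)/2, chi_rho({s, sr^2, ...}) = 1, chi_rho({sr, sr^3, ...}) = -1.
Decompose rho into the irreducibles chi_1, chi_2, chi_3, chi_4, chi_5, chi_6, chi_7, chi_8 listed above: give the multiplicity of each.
Multiplicities: chi_1: 2, chi_2: 2, chi_3: 3, chi_4: 2, chi_5: 0, chi_6: 0, chi_7: 0, chi_8: 1.

Why: Use <chi_rho, chi> = (1/|G|) sum_C |C| * chi_rho(C) * conj(chi(C)) with |G| = 20 for each irreducible chi in the table:
  <chi_rho, chi_1> = (1/20)[1*(11)*conj(1) + 1*(1)*conj(1) + 2*(-3/2 - sqrt(5)/2)*conj(1) + 2*(sqrt(5)/2 + 17/2)*conj(1) + 2*(-3/2 + sqrt(5)/2)*conj(1) + 2*(17/2 - sqrt(5)/2)*conj(1) + 5*(1)*conj(1) + 5*(-1)*conj(1)]
      = (1/20)[(11) + (1) + (-3 - sqrt(5)) + (sqrt(5) + 17) + (-3 + sqrt(5)) + (17 - sqrt(5)) + (5) + (-5)] = 40/20 = 2
  <chi_rho, chi_2> = (1/20)[1*(11)*conj(1) + 1*(1)*conj(1) + 2*(-3/2 - sqrt(5)/2)*conj(1) + 2*(sqrt(5)/2 + 17/2)*conj(1) + 2*(-3/2 + sqrt(5)/2)*conj(1) + 2*(17/2 - sqrt(5)/2)*conj(1) + 5*(1)*conj(-1) + 5*(-1)*conj(-1)]
      = (1/20)[(11) + (1) + (-3 - sqrt(5)) + (sqrt(5) + 17) + (-3 + sqrt(5)) + (17 - sqrt(5)) + (-5) + (5)] = 40/20 = 2
  <chi_rho, chi_3> = (1/20)[1*(11)*conj(1) + 1*(1)*conj(-1) + 2*(-3/2 - sqrt(5)/2)*conj(-1) + 2*(sqrt(5)/2 + 17/2)*conj(1) + 2*(-3/2 + sqrt(5)/2)*conj(-1) + 2*(17/2 - sqrt(5)/2)*conj(1) + 5*(1)*conj(1) + 5*(-1)*conj(-1)]
      = (1/20)[(11) + (-1) + (sqrt(5) + 3) + (sqrt(5) + 17) + (3 - sqrt(5)) + (17 - sqrt(5)) + (5) + (5)] = 60/20 = 3
  <chi_rho, chi_4> = (1/20)[1*(11)*conj(1) + 1*(1)*conj(-1) + 2*(-3/2 - sqrt(5)/2)*conj(-1) + 2*(sqrt(5)/2 + 17/2)*conj(1) + 2*(-3/2 + sqrt(5)/2)*conj(-1) + 2*(17/2 - sqrt(5)/2)*conj(1) + 5*(1)*conj(-1) + 5*(-1)*conj(1)]
      = (1/20)[(11) + (-1) + (sqrt(5) + 3) + (sqrt(5) + 17) + (3 - sqrt(5)) + (17 - sqrt(5)) + (-5) + (-5)] = 40/20 = 2
  <chi_rho, chi_5> = (1/20)[1*(11)*conj(2) + 1*(1)*conj(-2) + 2*(-3/2 - sqrt(5)/2)*conj(1/2 + sqrt(5)/2) + 2*(sqrt(5)/2 + 17/2)*conj(-1/2 + sqrt(5)/2) + 2*(-3/2 + sqrt(5)/2)*conj(1/2 - sqrt(5)/2) + 2*(17/2 - sqrt(5)/2)*conj(-sqrt(5)/2 - 1/2) + 5*(1)*conj(0) + 5*(-1)*conj(0)]
      = (1/20)[(22) + (-2) + (-2*sqrt(5) - 4) + (-6 + 8*sqrt(5)) + (-4 + 2*sqrt(5)) + (-8*sqrt(5) - 6) + (0) + (0)] = 0/20 = 0
  <chi_rho, chi_6> = (1/20)[1*(11)*conj(2) + 1*(1)*conj(2) + 2*(-3/2 - sqrt(5)/2)*conj(-1/2 + sqrt(5)/2) + 2*(sqrt(5)/2 + 17/2)*conj(-sqrt(5)/2 - 1/2) + 2*(-3/2 + sqrt(5)/2)*conj(-sqrt(5)/2 - 1/2) + 2*(17/2 - sqrt(5)/2)*conj(-1/2 + sqrt(5)/2) + 5*(1)*conj(0) + 5*(-1)*conj(0)]
      = (1/20)[(22) + (2) + (-sqrt(5) - 1) + (-9*sqrt(5) - 11) + (-1 + sqrt(5)) + (-11 + 9*sqrt(5)) + (0) + (0)] = 0/20 = 0
  <chi_rho, chi_7> = (1/20)[1*(11)*conj(2) + 1*(1)*conj(-2) + 2*(-3/2 - sqrt(5)/2)*conj(1/2 - sqrt(5)/2) + 2*(sqrt(5)/2 + 17/2)*conj(-sqrt(5)/2 - 1/2) + 2*(-3/2 + sqrt(5)/2)*conj(1/2 + sqrt(5)/2) + 2*(17/2 - sqrt(5)/2)*conj(-1/2 + sqrt(5)/2) + 5*(1)*conj(0) + 5*(-1)*conj(0)]
      = (1/20)[(22) + (-2) + (1 + sqrt(5)) + (-9*sqrt(5) - 11) + (1 - sqrt(5)) + (-11 + 9*sqrt(5)) + (0) + (0)] = 0/20 = 0
  <chi_rho, chi_8> = (1/20)[1*(11)*conj(2) + 1*(1)*conj(2) + 2*(-3/2 - sqrt(5)/2)*conj(-sqrt(5)/2 - 1/2) + 2*(sqrt(5)/2 + 17/2)*conj(-1/2 + sqrt(5)/2) + 2*(-3/2 + sqrt(5)/2)*conj(-1/2 + sqrt(5)/2) + 2*(17/2 - sqrt(5)/2)*conj(-sqrt(5)/2 - 1/2) + 5*(1)*conj(0) + 5*(-1)*conj(0)]
      = (1/20)[(22) + (2) + (4 + 2*sqrt(5)) + (-6 + 8*sqrt(5)) + (4 - 2*sqrt(5)) + (-8*sqrt(5) - 6) + (0) + (0)] = 20/20 = 1
Dimension check: dim(rho) = sum (mult * dim) = 2*1 + 2*1 + 3*1 + 2*1 + 0*2 + 0*2 + 0*2 + 1*2 = 11 = chi_rho(e) = 11.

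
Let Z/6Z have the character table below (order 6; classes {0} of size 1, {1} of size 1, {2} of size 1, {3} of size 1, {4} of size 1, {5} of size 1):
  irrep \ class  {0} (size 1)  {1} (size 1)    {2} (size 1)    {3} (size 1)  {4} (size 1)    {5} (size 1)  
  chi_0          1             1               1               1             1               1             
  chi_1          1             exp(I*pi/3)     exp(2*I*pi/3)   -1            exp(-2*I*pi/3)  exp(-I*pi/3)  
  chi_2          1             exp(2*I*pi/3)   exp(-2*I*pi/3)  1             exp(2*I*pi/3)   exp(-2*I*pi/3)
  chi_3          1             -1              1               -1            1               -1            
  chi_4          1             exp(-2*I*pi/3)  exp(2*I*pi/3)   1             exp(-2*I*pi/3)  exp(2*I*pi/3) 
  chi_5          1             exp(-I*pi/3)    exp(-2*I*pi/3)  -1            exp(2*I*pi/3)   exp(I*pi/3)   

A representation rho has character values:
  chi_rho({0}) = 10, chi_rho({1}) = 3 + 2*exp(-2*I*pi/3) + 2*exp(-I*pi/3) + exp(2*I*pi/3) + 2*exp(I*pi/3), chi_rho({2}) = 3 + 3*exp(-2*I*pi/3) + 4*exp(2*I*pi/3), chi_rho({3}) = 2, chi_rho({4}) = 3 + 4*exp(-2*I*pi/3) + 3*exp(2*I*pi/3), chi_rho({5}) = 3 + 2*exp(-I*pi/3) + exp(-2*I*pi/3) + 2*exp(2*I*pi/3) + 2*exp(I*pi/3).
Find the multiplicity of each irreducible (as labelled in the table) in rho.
Multiplicities: chi_0: 3, chi_1: 2, chi_2: 1, chi_3: 0, chi_4: 2, chi_5: 2.

Working: Use <chi_rho, chi> = (1/|G|) sum_C |C| * chi_rho(C) * conj(chi(C)) with |G| = 6 for each irreducible chi in the table:
  <chi_rho, chi_0> = (1/6)[1*(10)*conj(1) + 1*(3 + 2*exp(-2*I*pi/3) + 2*exp(-I*pi/3) + exp(2*I*pi/3) + 2*exp(I*pi/3))*conj(1) + 1*(3 + 3*exp(-2*I*pi/3) + 4*exp(2*I*pi/3))*conj(1) + 1*(2)*conj(1) + 1*(3 + 4*exp(-2*I*pi/3) + 3*exp(2*I*pi/3))*conj(1) + 1*(3 + 2*exp(-I*pi/3) + exp(-2*I*pi/3) + 2*exp(2*I*pi/3) + 2*exp(I*pi/3))*conj(1)]
      = (1/6)[(10) + (3 + 2*exp(-2*I*pi/3) + 2*exp(-I*pi/3) + exp(2*I*pi/3) + 2*exp(I*pi/3)) + (3 + 3*exp(-2*I*pi/3) + 4*exp(2*I*pi/3)) + (2) + (3 + 4*exp(-2*I*pi/3) + 3*exp(2*I*pi/3)) + (3 + 2*exp(-I*pi/3) + exp(-2*I*pi/3) + 2*exp(2*I*pi/3) + 2*exp(I*pi/3))] = 18/6 = 3
  <chi_rho, chi_1> = (1/6)[1*(10)*conj(1) + 1*(3 + 2*exp(-2*I*pi/3) + 2*exp(-I*pi/3) + exp(2*I*pi/3) + 2*exp(I*pi/3))*conj(exp(I*pi/3)) + 1*(3 + 3*exp(-2*I*pi/3) + 4*exp(2*I*pi/3))*conj(exp(2*I*pi/3)) + 1*(2)*conj(-1) + 1*(3 + 4*exp(-2*I*pi/3) + 3*exp(2*I*pi/3))*conj(exp(-2*I*pi/3)) + 1*(3 + 2*exp(-I*pi/3) + exp(-2*I*pi/3) + 2*exp(2*I*pi/3) + 2*exp(I*pi/3))*conj(exp(-I*pi/3))]
      = (1/6)[(10) + (3*exp(-I*pi/3) + 2*exp(-2*I*pi/3) + exp(I*pi/3)) + (1) + (-2) + (1) + (exp(-I*pi/3) + 2*exp(2*I*pi/3) + 3*exp(I*pi/3))] = 12/6 = 2
  <chi_rho, chi_2> = (1/6)[1*(10)*conj(1) + 1*(3 + 2*exp(-2*I*pi/3) + 2*exp(-I*pi/3) + exp(2*I*pi/3) + 2*exp(I*pi/3))*conj(exp(2*I*pi/3)) + 1*(3 + 3*exp(-2*I*pi/3) + 4*exp(2*I*pi/3))*conj(exp(-2*I*pi/3)) + 1*(2)*conj(1) + 1*(3 + 4*exp(-2*I*pi/3) + 3*exp(2*I*pi/3))*conj(exp(2*I*pi/3)) + 1*(3 + 2*exp(-I*pi/3) + exp(-2*I*pi/3) + 2*exp(2*I*pi/3) + 2*exp(I*pi/3))*conj(exp(-2*I*pi/3))]
      = (1/6)[(10) + (-1 + 3*exp(-2*I*pi/3) + 2*exp(-I*pi/3) + 2*exp(2*I*pi/3)) + (3 + 4*exp(-2*I*pi/3) + 3*exp(2*I*pi/3)) + (2) + (3 + 3*exp(-2*I*pi/3) + 4*exp(2*I*pi/3)) + (-1 + 2*exp(-2*I*pi/3) + 2*exp(I*pi/3) + 3*exp(2*I*pi/3))] = 6/6 = 1
  <chi_rho, chi_3> = (1/6)[1*(10)*conj(1) + 1*(3 + 2*exp(-2*I*pi/3) + 2*exp(-I*pi/3) + exp(2*I*pi/3) + 2*exp(I*pi/3))*conj(-1) + 1*(3 + 3*exp(-2*I*pi/3) + 4*exp(2*I*pi/3))*conj(1) + 1*(2)*conj(-1) + 1*(3 + 4*exp(-2*I*pi/3) + 3*exp(2*I*pi/3))*conj(1) + 1*(3 + 2*exp(-I*pi/3) + exp(-2*I*pi/3) + 2*exp(2*I*pi/3) + 2*exp(I*pi/3))*conj(-1)]
      = (1/6)[(10) + (-3 - 2*exp(I*pi/3) - exp(2*I*pi/3) - 2*exp(-I*pi/3) - 2*exp(-2*I*pi/3)) + (3 + 3*exp(-2*I*pi/3) + 4*exp(2*I*pi/3)) + (-2) + (3 + 4*exp(-2*I*pi/3) + 3*exp(2*I*pi/3)) + (-3 - 2*exp(I*pi/3) - 2*exp(2*I*pi/3) - exp(-2*I*pi/3) - 2*exp(-I*pi/3))] = 0/6 = 0
  <chi_rho, chi_4> = (1/6)[1*(10)*conj(1) + 1*(3 + 2*exp(-2*I*pi/3) + 2*exp(-I*pi/3) + exp(2*I*pi/3) + 2*exp(I*pi/3))*conj(exp(-2*I*pi/3)) + 1*(3 + 3*exp(-2*I*pi/3) + 4*exp(2*I*pi/3))*conj(exp(2*I*pi/3)) + 1*(2)*conj(1) + 1*(3 + 4*exp(-2*I*pi/3) + 3*exp(2*I*pi/3))*conj(exp(-2*I*pi/3)) + 1*(3 + 2*exp(-I*pi/3) + exp(-2*I*pi/3) + 2*exp(2*I*pi/3) + 2*exp(I*pi/3))*conj(exp(2*I*pi/3))]
      = (1/6)[(10) + (exp(-2*I*pi/3) + 2*exp(I*pi/3) + 3*exp(2*I*pi/3)) + (1) + (2) + (1) + (3*exp(-2*I*pi/3) + 2*exp(-I*pi/3) + exp(2*I*pi/3))] = 12/6 = 2
  <chi_rho, chi_5> = (1/6)[1*(10)*conj(1) + 1*(3 + 2*exp(-2*I*pi/3) + 2*exp(-I*pi/3) + exp(2*I*pi/3) + 2*exp(I*pi/3))*conj(exp(-I*pi/3)) + 1*(3 + 3*exp(-2*I*pi/3) + 4*exp(2*I*pi/3))*conj(exp(-2*I*pi/3)) + 1*(2)*conj(-1) + 1*(3 + 4*exp(-2*I*pi/3) + 3*exp(2*I*pi/3))*conj(exp(2*I*pi/3)) + 1*(3 + 2*exp(-I*pi/3) + exp(-2*I*pi/3) + 2*exp(2*I*pi/3) + 2*exp(I*pi/3))*conj(exp(I*pi/3))]
      = (1/6)[(10) + (1 + 2*exp(-I*pi/3) + 2*exp(2*I*pi/3) + 3*exp(I*pi/3)) + (3 + 4*exp(-2*I*pi/3) + 3*exp(2*I*pi/3)) + (-2) + (3 + 3*exp(-2*I*pi/3) + 4*exp(2*I*pi/3)) + (1 + 3*exp(-I*pi/3) + 2*exp(-2*I*pi/3) + 2*exp(I*pi/3))] = 12/6 = 2
(Exp terms are combined using exp(i*s)*conj(exp(i*t)) = exp(i*(s-t)), and sums of them are collapsed using the identity that for every m > 1 the m distinct m-th roots of unity sum to 0, e.g. 1 + exp(2*I*pi/3) + exp(-2*I*pi/3) = 0.)
Dimension check: dim(rho) = sum (mult * dim) = 3*1 + 2*1 + 1*1 + 0*1 + 2*1 + 2*1 = 10 = chi_rho(e) = 10.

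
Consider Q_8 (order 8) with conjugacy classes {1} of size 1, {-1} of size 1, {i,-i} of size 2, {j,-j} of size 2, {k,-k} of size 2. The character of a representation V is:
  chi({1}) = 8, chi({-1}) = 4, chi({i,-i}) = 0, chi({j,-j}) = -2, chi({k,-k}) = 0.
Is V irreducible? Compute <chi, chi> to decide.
Not irreducible (reducible): <chi, chi> = 11 > 1.

Derivation: <chi, chi> = (1/|G|) sum_C |C| * |chi(C)|^2 = (1/8)[1*|8|^2 + 1*|4|^2 + 2*|0|^2 + 2*|-2|^2 + 2*|0|^2]
  = (1/8)[(64) + (16) + (0) + (8) + (0)] = 88/8 = 11.
A character is irreducible iff <chi, chi> = 1, so this representation is reducible.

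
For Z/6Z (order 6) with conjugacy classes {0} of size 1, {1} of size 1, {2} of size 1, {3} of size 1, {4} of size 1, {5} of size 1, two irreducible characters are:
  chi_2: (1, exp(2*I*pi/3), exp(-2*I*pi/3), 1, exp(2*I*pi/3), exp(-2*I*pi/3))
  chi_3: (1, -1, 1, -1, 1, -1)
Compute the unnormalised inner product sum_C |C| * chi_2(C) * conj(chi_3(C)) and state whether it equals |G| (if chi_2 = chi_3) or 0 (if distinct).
Sum = 0; so <chi_2, chi_3> = 0 (distinct irreducibles are orthogonal).

Proof sketch: Compute term by term over conjugacy classes (|C| * chi_2(C) * conj(chi_3(C))):
  1*(1)*conj(1) + 1*(exp(2*I*pi/3))*conj(-1) + 1*(exp(-2*I*pi/3))*conj(1) + 1*(1)*conj(-1) + 1*(exp(2*I*pi/3))*conj(1) + 1*(exp(-2*I*pi/3))*conj(-1)
  = (1) + (-exp(2*I*pi/3)) + (exp(-2*I*pi/3)) + (-1) + (exp(2*I*pi/3)) + (-exp(-2*I*pi/3))
  = 0.
(Exp terms are combined using exp(i*s)*conj(exp(i*t)) = exp(i*(s-t)), and sums of them are collapsed using the identity that for every m > 1 the m distinct m-th roots of unity sum to 0, e.g. 1 + exp(2*I*pi/3) + exp(-2*I*pi/3) = 0.)
Dividing by |G| = 6 gives 0/6 = 0, matching the row-orthogonality relation <chi_2, chi_3> = [chi_2 = chi_3].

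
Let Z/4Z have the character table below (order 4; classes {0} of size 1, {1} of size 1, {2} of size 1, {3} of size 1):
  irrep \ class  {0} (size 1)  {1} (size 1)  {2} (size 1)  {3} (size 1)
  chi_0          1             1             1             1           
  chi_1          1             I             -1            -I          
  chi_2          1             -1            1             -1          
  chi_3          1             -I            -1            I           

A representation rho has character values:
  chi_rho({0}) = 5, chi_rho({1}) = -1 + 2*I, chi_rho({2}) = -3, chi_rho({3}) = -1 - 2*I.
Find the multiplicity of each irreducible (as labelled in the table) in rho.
Multiplicities: chi_0: 0, chi_1: 3, chi_2: 1, chi_3: 1.

Solution. Use <chi_rho, chi> = (1/|G|) sum_C |C| * chi_rho(C) * conj(chi(C)) with |G| = 4 for each irreducible chi in the table:
  <chi_rho, chi_0> = (1/4)[1*(5)*conj(1) + 1*(-1 + 2*I)*conj(1) + 1*(-3)*conj(1) + 1*(-1 - 2*I)*conj(1)]
      = (1/4)[(5) + (-1 + 2*I) + (-3) + (-1 - 2*I)] = 0/4 = 0
  <chi_rho, chi_1> = (1/4)[1*(5)*conj(1) + 1*(-1 + 2*I)*conj(I) + 1*(-3)*conj(-1) + 1*(-1 - 2*I)*conj(-I)]
      = (1/4)[(5) + (2 + I) + (3) + (2 - I)] = 12/4 = 3
  <chi_rho, chi_2> = (1/4)[1*(5)*conj(1) + 1*(-1 + 2*I)*conj(-1) + 1*(-3)*conj(1) + 1*(-1 - 2*I)*conj(-1)]
      = (1/4)[(5) + (1 - 2*I) + (-3) + (1 + 2*I)] = 4/4 = 1
  <chi_rho, chi_3> = (1/4)[1*(5)*conj(1) + 1*(-1 + 2*I)*conj(-I) + 1*(-3)*conj(-1) + 1*(-1 - 2*I)*conj(I)]
      = (1/4)[(5) + (-2 - I) + (3) + (-2 + I)] = 4/4 = 1
(Exp terms are combined using exp(i*s)*conj(exp(i*t)) = exp(i*(s-t)), and sums of them are collapsed using the identity that for every m > 1 the m distinct m-th roots of unity sum to 0, e.g. 1 + exp(2*I*pi/3) + exp(-2*I*pi/3) = 0.)
Dimension check: dim(rho) = sum (mult * dim) = 0*1 + 3*1 + 1*1 + 1*1 = 5 = chi_rho(e) = 5.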